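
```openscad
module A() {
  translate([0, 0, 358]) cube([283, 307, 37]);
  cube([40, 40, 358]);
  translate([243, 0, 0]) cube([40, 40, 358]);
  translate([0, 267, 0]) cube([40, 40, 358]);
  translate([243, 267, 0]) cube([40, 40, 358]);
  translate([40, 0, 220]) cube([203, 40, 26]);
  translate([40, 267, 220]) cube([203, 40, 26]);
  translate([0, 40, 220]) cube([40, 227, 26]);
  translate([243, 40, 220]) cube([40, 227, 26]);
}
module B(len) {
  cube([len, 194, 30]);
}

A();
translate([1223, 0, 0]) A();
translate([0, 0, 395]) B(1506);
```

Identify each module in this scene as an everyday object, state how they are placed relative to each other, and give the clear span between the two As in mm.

A is a stool. B is a beam. A beam spans the tops of two stools. The clear span between the two stools is 940 mm.

Second stool starts at x = 1223; first ends at x = 283; clear span = 1223 − 283 = 940 mm.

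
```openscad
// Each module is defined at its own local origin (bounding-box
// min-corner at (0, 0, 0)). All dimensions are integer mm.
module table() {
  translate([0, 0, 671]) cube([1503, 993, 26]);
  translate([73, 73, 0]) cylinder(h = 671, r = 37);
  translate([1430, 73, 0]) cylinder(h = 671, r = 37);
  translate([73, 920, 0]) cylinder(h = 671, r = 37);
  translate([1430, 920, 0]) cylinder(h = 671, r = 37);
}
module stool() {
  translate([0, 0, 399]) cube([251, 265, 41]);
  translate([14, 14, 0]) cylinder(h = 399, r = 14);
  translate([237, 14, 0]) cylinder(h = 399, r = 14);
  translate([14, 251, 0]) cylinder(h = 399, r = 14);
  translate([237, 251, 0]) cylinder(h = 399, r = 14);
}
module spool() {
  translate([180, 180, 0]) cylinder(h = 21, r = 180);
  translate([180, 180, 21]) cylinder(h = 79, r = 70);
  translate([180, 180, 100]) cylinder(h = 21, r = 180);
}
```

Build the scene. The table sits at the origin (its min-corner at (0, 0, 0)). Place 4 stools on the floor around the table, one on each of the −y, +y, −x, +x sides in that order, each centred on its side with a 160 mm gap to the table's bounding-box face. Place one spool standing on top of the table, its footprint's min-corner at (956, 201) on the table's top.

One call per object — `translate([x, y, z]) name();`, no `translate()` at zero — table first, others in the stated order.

table();
translate([626, -425, 0]) stool();
translate([626, 1153, 0]) stool();
translate([-411, 364, 0]) stool();
translate([1663, 364, 0]) stool();
translate([956, 201, 697]) spool();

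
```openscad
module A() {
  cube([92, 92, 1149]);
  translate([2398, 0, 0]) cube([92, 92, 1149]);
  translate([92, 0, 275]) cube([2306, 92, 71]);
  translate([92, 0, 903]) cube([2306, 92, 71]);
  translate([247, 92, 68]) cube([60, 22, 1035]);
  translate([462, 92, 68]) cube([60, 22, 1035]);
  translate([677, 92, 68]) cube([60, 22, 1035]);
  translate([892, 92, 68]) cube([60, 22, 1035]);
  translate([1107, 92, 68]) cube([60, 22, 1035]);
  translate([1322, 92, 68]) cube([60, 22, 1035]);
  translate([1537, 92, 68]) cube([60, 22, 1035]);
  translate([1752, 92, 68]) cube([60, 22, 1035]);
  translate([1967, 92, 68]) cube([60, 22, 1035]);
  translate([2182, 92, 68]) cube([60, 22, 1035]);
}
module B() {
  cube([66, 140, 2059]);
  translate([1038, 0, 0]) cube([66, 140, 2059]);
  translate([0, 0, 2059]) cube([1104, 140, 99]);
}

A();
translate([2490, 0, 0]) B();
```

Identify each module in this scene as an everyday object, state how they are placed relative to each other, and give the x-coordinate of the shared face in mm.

A is a fence section. B is a door frame. The door frame is against the fence section's +x side, with their −y faces flush. The x-coordinate of the shared face is 2490 mm.

The fence section's +x face and the door frame's −x face are both at x = 2490 mm.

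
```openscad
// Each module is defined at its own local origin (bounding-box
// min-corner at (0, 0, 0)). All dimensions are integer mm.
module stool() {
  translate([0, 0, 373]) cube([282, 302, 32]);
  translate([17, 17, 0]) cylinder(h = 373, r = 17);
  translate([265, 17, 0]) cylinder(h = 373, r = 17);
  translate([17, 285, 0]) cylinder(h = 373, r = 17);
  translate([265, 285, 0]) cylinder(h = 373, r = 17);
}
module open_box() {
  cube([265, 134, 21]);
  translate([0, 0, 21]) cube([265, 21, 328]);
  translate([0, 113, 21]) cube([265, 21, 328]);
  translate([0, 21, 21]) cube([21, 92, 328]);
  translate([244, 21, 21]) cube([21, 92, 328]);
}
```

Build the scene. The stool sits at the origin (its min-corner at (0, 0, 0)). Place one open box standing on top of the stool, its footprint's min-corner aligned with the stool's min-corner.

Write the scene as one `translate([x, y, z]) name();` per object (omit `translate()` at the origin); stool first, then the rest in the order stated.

stool();
translate([0, 0, 405]) open_box();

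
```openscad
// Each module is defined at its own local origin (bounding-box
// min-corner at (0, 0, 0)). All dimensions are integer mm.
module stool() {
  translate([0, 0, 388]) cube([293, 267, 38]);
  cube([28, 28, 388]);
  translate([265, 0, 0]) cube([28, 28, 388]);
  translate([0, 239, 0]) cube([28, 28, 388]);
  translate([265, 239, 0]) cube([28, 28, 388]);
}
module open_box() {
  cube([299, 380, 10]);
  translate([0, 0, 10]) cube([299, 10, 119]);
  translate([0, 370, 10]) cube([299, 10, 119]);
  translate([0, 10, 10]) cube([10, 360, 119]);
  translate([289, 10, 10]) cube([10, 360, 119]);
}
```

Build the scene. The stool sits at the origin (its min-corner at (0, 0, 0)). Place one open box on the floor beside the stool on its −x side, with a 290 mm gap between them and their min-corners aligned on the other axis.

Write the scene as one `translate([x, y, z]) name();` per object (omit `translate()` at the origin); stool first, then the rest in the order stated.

stool();
translate([-589, 0, 0]) open_box();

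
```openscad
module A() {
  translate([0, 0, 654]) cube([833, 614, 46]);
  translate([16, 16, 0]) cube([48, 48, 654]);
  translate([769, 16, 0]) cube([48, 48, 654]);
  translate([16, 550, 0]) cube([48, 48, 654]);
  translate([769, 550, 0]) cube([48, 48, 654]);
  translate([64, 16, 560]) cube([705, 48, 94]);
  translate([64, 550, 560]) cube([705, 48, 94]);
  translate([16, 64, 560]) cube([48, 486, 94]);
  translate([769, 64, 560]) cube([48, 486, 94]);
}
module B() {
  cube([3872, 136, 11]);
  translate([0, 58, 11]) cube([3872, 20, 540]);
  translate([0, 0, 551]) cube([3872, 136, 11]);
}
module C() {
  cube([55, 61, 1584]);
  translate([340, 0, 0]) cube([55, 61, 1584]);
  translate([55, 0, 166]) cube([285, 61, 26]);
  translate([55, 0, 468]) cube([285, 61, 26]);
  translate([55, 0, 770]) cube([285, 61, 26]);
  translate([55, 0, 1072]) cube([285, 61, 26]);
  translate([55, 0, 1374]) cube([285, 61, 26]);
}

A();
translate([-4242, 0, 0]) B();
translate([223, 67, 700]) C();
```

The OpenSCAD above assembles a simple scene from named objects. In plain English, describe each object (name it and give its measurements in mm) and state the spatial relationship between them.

A is a table with a 833×614 mm rectangular top, 46 mm thick, top surface at z = 700 mm, supported by four 48×48 mm square legs, each inset 16 mm from the nearest pair of top edges, running from the floor. Four apron rails, 48 mm thick and 94 mm tall, run between adjacent legs with their top edges flush with the underside of the top and their outer faces flush with the legs' outer faces.

B is an I-beam lying along x, 3872 mm long. Overall section height 562 mm. Two flanges 136 mm wide (y) and 11 mm thick, one on the floor and one at the top; a web 20 mm thick runs between them, centred on the flange width.

C is a straight ladder. Two 55×61 mm vertical rails, 1584 mm tall, stand 395 mm apart (outside-to-outside) with their front faces coplanar on the −y side. 5 rungs, each 61 mm deep and 26 mm tall, span between the inner faces of the rails, front faces flush with the rails. The lowest rung's underside is at z = 166 mm and rungs are spaced 302 mm apart (underside to underside).

The I-beam is on the floor beside the table on its −x side. The ladder is on top of the table.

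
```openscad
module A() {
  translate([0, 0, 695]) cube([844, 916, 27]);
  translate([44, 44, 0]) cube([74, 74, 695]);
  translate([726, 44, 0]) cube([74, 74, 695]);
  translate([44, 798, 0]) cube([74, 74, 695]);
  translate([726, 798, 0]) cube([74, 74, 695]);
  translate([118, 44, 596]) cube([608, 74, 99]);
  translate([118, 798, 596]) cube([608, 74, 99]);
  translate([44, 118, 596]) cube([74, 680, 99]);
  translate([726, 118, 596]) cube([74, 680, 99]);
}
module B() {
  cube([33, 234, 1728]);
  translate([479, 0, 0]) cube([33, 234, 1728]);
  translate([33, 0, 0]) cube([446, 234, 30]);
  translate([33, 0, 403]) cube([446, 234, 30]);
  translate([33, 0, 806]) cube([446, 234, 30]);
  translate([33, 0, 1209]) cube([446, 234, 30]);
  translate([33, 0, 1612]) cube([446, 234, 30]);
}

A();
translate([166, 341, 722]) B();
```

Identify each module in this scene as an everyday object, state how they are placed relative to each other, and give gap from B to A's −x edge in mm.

The bookshelf's min-x is at 166; the table's min-x is 0; gap = 166 mm.

A is a table. B is a bookshelf. The bookshelf is on top of the table, centred. The gap from the bookshelf to the table's −x edge is 166 mm.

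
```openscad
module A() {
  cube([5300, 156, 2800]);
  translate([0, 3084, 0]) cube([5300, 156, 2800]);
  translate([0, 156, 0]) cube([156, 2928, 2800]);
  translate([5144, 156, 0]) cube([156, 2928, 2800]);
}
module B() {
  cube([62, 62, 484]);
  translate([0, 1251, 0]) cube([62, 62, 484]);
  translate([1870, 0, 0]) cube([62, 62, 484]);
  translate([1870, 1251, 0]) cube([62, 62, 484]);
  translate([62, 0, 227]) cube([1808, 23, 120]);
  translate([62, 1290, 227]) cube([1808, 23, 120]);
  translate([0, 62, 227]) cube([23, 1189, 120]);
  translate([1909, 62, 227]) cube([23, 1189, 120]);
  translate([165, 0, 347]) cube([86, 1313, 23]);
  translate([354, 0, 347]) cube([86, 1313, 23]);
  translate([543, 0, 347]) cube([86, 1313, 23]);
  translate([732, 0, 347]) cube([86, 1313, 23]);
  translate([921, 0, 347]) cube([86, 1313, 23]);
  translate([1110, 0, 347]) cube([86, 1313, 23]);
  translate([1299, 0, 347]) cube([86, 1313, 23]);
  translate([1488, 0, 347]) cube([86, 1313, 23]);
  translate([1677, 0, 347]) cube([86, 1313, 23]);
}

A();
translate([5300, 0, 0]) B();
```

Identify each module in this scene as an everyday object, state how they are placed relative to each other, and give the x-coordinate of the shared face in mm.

The house frame's +x face and the bed frame's −x face are both at x = 5300 mm.

A is a house frame. B is a bed frame. The bed frame is against the house frame's +x side, with their −y faces flush. The x-coordinate of the shared face is 5300 mm.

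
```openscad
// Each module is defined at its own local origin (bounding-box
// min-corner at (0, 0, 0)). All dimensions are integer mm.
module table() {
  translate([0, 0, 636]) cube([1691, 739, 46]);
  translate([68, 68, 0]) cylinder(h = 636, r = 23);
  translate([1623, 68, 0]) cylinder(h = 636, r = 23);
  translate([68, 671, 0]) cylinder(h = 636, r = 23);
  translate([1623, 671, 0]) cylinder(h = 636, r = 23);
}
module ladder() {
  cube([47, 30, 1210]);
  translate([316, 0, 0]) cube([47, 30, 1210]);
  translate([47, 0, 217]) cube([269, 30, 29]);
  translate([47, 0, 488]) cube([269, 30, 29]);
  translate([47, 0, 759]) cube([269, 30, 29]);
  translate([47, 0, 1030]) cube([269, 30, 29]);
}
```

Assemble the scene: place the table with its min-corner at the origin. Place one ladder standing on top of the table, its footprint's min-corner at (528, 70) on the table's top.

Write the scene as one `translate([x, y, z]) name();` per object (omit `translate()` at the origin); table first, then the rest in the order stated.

table();
translate([528, 70, 682]) ladder();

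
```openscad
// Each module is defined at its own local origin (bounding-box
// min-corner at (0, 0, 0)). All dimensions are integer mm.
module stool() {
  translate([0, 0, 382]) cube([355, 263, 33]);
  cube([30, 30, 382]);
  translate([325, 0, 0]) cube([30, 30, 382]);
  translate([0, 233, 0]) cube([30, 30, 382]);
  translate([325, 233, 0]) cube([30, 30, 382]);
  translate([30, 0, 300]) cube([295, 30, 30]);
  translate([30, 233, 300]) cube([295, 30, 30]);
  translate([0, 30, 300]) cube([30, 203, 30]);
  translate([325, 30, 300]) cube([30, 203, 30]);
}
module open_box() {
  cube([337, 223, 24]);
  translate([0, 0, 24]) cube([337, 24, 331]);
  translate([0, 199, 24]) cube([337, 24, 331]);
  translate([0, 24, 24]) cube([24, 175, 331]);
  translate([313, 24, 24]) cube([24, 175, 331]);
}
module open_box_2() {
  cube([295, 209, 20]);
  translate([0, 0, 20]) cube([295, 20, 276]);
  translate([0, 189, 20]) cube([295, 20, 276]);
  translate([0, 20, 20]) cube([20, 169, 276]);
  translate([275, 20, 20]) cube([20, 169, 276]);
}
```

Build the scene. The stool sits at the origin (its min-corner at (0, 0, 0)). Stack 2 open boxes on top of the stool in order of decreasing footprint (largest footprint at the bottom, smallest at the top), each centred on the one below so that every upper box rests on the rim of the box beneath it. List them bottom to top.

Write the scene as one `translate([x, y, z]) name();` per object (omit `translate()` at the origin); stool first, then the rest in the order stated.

stool();
translate([9, 20, 415]) open_box();
translate([30, 27, 770]) open_box_2();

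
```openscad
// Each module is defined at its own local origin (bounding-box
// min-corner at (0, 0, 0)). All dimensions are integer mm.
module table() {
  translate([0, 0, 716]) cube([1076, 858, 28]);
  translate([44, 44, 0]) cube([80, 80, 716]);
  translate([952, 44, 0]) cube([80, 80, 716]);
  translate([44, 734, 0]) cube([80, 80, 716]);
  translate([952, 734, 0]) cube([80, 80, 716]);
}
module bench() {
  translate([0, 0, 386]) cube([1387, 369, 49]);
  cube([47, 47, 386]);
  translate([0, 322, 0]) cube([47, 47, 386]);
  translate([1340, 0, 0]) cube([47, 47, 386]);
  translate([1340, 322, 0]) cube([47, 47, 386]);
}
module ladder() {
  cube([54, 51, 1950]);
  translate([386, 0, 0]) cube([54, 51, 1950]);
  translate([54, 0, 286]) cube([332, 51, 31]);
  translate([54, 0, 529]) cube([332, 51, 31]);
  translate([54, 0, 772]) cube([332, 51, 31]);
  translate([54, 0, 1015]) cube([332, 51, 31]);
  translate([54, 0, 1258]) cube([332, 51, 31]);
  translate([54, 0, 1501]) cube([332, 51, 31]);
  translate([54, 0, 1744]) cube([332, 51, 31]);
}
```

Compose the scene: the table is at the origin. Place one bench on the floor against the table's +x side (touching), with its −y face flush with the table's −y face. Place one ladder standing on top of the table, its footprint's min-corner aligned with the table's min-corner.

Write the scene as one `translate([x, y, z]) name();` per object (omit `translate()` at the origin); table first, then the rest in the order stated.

table();
translate([1076, 0, 0]) bench();
translate([0, 0, 744]) ladder();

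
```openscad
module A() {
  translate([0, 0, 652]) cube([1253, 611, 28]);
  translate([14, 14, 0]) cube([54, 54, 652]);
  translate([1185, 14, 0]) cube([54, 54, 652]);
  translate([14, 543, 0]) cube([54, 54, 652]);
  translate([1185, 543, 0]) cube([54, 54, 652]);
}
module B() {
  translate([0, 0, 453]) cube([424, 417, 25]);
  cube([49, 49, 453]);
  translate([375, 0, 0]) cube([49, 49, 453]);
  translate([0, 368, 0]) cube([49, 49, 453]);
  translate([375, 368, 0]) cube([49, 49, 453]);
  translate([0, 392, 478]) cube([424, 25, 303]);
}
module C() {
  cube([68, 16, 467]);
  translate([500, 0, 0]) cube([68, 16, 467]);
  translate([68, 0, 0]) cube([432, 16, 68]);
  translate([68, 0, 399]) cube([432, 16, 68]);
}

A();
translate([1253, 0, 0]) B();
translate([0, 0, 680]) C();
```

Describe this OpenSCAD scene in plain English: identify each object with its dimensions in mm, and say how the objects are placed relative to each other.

A is a rectangular dining table. The top is 1253×611×28 mm with its upper surface at z = 680 mm. It stands on four 54×54 mm square legs, each inset 14 mm from the nearest pair of top edges, running from the floor to the underside of the top.

B is a chair: 424×417 mm seat, 25 mm thick, top at z = 478 mm, on four 49 mm square corner legs flush with the seat edges. A 25 mm thick backrest slab spans the full seat width, extending 303 mm above the seat top, its back face flush with the seat's +y edge.

C is a picture frame with a 432×331 mm rectangular opening (x by z) and a uniform 68 mm border on every side. Frame depth is 16 mm along y. It is built from two vertical stiles running the full outside height and two horizontal rails spanning the gap between the stiles.

The chair is against the table's +x side, with their −y faces flush. The picture frame is on top of the table.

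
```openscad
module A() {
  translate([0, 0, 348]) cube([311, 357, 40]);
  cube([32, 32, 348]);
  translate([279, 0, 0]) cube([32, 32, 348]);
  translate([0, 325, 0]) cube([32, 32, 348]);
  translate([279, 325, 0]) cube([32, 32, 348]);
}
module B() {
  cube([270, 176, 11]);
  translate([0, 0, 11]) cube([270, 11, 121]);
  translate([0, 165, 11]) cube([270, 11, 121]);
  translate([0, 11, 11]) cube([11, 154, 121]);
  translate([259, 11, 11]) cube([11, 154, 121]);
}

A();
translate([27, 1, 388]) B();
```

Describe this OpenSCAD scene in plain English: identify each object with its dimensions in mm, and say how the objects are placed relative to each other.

A is a four-legged stool. The seat is a 311×357×40 mm slab whose top surface is at z = 388 mm; four square legs, each 32×32 mm in cross-section, run from the floor (z = 0) to the underside of the seat, each flush with a corner of the seat.

B is an open storage box with external size 270×176×132 mm and wall thickness 11 mm (the base is also 11 mm thick). The base covers the whole footprint; the four walls stand on the base, with the y-facing walls full-width and the x-facing walls fitting between their inner faces.

The open box is on top of the stool.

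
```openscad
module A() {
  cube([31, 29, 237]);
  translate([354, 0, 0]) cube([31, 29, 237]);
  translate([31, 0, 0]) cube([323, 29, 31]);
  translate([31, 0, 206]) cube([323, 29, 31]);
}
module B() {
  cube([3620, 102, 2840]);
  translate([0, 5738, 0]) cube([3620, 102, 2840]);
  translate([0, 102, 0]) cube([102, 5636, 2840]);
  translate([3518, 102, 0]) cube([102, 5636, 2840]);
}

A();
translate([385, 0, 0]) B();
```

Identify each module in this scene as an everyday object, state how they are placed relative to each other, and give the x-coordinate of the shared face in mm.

A is a picture frame. B is a house frame. The house frame is against the picture frame's +x side, with their −y faces flush. The x-coordinate of the shared face is 385 mm.

The picture frame's +x face and the house frame's −x face are both at x = 385 mm.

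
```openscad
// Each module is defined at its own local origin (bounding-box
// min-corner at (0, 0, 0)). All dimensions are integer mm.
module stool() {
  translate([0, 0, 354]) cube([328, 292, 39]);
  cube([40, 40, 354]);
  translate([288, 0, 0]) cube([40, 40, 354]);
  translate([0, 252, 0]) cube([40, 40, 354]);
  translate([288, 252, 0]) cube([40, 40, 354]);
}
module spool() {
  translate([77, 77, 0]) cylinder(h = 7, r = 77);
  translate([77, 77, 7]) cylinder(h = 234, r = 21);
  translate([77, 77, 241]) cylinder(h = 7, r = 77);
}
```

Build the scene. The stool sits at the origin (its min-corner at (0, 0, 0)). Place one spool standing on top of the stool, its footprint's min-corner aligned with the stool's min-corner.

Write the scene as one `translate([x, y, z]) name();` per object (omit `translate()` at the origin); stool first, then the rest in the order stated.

stool();
translate([0, 0, 393]) spool();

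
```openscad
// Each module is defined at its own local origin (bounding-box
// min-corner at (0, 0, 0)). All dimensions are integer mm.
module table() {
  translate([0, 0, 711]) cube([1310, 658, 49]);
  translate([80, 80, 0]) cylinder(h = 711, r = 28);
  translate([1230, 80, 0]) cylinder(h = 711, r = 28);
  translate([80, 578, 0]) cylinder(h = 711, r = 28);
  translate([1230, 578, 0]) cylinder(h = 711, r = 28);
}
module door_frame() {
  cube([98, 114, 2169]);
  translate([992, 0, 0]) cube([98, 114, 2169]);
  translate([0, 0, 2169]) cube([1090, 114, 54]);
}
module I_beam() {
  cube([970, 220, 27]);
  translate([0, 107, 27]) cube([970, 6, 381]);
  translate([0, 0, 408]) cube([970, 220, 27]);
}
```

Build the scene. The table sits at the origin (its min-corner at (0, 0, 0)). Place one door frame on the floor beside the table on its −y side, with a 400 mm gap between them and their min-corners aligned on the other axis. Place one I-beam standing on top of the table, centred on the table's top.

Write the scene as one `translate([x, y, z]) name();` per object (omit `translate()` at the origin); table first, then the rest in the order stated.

table();
translate([0, -514, 0]) door_frame();
translate([170, 219, 760]) I_beam();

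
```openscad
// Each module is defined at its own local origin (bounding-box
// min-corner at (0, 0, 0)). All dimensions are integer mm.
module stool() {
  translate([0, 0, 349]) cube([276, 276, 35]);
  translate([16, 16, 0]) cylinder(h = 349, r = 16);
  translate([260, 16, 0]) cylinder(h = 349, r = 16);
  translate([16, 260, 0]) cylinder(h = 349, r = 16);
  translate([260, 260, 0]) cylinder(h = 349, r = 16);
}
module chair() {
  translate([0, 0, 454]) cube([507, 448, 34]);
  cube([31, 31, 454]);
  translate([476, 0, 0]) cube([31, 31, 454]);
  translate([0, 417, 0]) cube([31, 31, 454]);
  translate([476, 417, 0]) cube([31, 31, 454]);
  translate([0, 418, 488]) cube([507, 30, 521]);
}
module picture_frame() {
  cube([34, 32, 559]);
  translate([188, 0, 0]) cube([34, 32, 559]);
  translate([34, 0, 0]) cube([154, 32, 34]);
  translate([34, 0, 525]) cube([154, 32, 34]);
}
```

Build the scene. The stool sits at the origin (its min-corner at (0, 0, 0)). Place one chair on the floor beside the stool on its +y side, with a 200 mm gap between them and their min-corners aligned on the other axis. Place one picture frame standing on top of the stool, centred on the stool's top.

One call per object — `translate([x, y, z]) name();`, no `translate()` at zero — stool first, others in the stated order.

stool();
translate([0, 476, 0]) chair();
translate([27, 122, 384]) picture_frame();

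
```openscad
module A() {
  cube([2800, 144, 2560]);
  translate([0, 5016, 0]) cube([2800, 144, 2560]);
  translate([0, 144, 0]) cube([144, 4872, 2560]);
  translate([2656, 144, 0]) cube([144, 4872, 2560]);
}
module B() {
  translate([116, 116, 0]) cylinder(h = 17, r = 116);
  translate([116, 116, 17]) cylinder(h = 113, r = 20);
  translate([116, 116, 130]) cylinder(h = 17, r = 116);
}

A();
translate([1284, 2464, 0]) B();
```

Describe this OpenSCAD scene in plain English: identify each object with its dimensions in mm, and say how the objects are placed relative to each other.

A is the wall frame of a small rectangular building: four walls, each 2560 mm tall and 144 mm thick, enclosing a footprint 2800 mm (x) by 5160 mm (y) outside-to-outside, with no floor or roof. The front and back walls (the −y and +y sides) span the full width; the two side walls fit between them.

B is a spool: two coaxial disc flanges of radius 116 mm and thickness 17 mm, joined by a core cylinder of radius 20 mm and height 113 mm. The lower flange rests on z = 0 and the three cylinders share a vertical axis.

The spool sits inside the house frame, centred.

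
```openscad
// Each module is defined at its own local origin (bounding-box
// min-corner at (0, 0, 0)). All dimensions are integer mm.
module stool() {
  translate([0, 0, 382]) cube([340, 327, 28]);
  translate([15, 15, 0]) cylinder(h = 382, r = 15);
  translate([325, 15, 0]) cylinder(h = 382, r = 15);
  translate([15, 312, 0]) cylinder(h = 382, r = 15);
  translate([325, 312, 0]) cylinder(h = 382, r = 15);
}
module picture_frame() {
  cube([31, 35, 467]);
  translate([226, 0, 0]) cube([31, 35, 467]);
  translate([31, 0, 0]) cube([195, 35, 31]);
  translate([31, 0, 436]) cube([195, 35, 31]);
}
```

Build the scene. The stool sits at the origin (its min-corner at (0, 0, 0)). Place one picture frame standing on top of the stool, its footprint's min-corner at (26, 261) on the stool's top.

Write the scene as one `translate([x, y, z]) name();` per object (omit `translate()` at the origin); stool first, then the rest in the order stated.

stool();
translate([26, 261, 410]) picture_frame();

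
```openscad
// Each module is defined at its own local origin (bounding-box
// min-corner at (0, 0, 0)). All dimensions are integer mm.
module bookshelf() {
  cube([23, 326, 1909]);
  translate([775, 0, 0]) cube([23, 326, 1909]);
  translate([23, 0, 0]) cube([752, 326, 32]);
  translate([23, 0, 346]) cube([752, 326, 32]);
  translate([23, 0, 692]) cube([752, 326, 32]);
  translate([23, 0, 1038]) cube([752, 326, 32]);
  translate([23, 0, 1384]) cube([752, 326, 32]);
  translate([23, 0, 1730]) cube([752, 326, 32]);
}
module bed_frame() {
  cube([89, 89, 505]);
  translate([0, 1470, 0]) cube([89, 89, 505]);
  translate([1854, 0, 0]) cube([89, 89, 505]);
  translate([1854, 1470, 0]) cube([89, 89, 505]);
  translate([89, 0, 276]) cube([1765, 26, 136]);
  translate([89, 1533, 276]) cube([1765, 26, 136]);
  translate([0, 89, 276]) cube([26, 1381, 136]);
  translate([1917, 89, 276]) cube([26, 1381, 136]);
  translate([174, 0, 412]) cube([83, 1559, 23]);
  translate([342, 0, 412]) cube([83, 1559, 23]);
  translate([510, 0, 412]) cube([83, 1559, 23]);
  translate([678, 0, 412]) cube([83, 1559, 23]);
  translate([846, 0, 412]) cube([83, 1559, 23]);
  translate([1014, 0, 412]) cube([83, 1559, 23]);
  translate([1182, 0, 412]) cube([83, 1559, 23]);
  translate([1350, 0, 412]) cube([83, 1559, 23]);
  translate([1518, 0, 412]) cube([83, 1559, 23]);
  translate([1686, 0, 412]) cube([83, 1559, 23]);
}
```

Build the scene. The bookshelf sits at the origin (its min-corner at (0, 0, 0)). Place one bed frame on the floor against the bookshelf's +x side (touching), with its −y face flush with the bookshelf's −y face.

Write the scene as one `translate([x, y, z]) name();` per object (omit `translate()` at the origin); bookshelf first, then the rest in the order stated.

bookshelf();
translate([798, 0, 0]) bed_frame();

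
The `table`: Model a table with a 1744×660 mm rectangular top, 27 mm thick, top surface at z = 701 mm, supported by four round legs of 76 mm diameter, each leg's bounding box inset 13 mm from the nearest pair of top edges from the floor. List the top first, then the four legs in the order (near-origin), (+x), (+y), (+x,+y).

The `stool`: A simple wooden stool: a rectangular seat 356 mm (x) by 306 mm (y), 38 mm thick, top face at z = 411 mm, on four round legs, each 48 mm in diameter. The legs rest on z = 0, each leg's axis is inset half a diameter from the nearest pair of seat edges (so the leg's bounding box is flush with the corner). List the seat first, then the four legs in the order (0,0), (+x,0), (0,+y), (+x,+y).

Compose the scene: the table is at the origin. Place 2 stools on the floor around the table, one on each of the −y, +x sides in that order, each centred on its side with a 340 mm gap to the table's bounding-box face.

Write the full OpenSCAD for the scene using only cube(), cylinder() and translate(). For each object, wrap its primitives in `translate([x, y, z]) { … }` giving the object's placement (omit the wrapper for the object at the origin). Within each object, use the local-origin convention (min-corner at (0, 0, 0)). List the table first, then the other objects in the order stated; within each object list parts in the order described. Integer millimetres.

translate([0, 0, 674]) cube([1744, 660, 27]);
translate([51, 51, 0]) cylinder(h = 674, r = 38);
translate([1693, 51, 0]) cylinder(h = 674, r = 38);
translate([51, 609, 0]) cylinder(h = 674, r = 38);
translate([1693, 609, 0]) cylinder(h = 674, r = 38);
translate([694, -646, 0]) {
  translate([0, 0, 373]) cube([356, 306, 38]);
  translate([24, 24, 0]) cylinder(h = 373, r = 24);
  translate([332, 24, 0]) cylinder(h = 373, r = 24);
  translate([24, 282, 0]) cylinder(h = 373, r = 24);
  translate([332, 282, 0]) cylinder(h = 373, r = 24);
}
translate([2084, 177, 0]) {
  translate([0, 0, 373]) cube([356, 306, 38]);
  translate([24, 24, 0]) cylinder(h = 373, r = 24);
  translate([332, 24, 0]) cylinder(h = 373, r = 24);
  translate([24, 282, 0]) cylinder(h = 373, r = 24);
  translate([332, 282, 0]) cylinder(h = 373, r = 24);
}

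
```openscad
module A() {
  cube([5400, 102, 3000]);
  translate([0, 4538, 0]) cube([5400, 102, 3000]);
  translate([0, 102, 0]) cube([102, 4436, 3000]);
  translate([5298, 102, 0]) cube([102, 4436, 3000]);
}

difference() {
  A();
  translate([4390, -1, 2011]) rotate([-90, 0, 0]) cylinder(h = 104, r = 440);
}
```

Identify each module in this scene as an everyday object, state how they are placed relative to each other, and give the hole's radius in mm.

The subtracted cylinder has r = 440 mm.

A is a house frame. The house frame has a circular hole through its front wall. The hole's radius is 440 mm.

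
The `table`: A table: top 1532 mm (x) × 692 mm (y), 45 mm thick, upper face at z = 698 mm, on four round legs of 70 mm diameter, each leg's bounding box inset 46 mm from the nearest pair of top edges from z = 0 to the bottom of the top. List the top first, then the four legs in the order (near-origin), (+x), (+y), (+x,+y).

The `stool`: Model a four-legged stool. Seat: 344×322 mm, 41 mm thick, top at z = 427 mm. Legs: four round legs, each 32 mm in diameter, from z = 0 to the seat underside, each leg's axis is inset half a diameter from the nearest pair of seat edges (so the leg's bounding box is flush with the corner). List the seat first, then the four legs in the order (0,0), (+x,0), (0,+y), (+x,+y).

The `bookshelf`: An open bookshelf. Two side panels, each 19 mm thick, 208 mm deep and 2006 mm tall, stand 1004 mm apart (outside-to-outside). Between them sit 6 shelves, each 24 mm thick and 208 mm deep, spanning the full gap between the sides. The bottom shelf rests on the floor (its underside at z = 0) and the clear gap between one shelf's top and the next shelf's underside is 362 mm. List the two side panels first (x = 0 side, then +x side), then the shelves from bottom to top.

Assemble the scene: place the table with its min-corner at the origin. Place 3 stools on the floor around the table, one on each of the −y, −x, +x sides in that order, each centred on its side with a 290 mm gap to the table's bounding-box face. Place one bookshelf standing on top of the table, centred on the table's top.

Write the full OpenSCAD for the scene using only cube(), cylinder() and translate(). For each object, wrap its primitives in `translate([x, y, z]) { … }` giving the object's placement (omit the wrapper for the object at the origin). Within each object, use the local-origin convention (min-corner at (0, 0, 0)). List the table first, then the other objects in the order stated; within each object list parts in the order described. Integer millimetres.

translate([0, 0, 653]) cube([1532, 692, 45]);
translate([81, 81, 0]) cylinder(h = 653, r = 35);
translate([1451, 81, 0]) cylinder(h = 653, r = 35);
translate([81, 611, 0]) cylinder(h = 653, r = 35);
translate([1451, 611, 0]) cylinder(h = 653, r = 35);
translate([594, -612, 0]) {
  translate([0, 0, 386]) cube([344, 322, 41]);
  translate([16, 16, 0]) cylinder(h = 386, r = 16);
  translate([328, 16, 0]) cylinder(h = 386, r = 16);
  translate([16, 306, 0]) cylinder(h = 386, r = 16);
  translate([328, 306, 0]) cylinder(h = 386, r = 16);
}
translate([-634, 185, 0]) {
  translate([0, 0, 386]) cube([344, 322, 41]);
  translate([16, 16, 0]) cylinder(h = 386, r = 16);
  translate([328, 16, 0]) cylinder(h = 386, r = 16);
  translate([16, 306, 0]) cylinder(h = 386, r = 16);
  translate([328, 306, 0]) cylinder(h = 386, r = 16);
}
translate([1822, 185, 0]) {
  translate([0, 0, 386]) cube([344, 322, 41]);
  translate([16, 16, 0]) cylinder(h = 386, r = 16);
  translate([328, 16, 0]) cylinder(h = 386, r = 16);
  translate([16, 306, 0]) cylinder(h = 386, r = 16);
  translate([328, 306, 0]) cylinder(h = 386, r = 16);
}
translate([264, 242, 698]) {
  cube([19, 208, 2006]);
  translate([985, 0, 0]) cube([19, 208, 2006]);
  translate([19, 0, 0]) cube([966, 208, 24]);
  translate([19, 0, 386]) cube([966, 208, 24]);
  translate([19, 0, 772]) cube([966, 208, 24]);
  translate([19, 0, 1158]) cube([966, 208, 24]);
  translate([19, 0, 1544]) cube([966, 208, 24]);
  translate([19, 0, 1930]) cube([966, 208, 24]);
}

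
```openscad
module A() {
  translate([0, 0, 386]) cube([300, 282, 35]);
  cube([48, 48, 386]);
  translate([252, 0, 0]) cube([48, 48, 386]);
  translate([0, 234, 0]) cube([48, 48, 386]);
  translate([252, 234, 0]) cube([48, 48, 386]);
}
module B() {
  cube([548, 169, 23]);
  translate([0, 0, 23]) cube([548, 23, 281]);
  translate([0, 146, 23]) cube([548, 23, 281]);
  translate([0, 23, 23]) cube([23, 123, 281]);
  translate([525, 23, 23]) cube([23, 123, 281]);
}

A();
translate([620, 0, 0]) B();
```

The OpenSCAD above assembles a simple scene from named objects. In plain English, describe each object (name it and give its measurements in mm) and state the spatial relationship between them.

A is a four-legged stool. The seat is 300×282 mm, 35 mm thick, top at z = 421 mm. It stands on four square legs, each 48×48 mm in cross-section, from z = 0 to the seat underside, each flush with a corner of the seat.

B is an open-topped rectangular box: outside dimensions 548×169×304 mm, with a uniform wall and base thickness of 23 mm. The base is a full 548×169 slab on the floor; four walls sit on top of the base. The front and back walls (the −y and +y sides) span the full width; the two side walls fit between them.

The open box is on the floor beside the stool on its +x side.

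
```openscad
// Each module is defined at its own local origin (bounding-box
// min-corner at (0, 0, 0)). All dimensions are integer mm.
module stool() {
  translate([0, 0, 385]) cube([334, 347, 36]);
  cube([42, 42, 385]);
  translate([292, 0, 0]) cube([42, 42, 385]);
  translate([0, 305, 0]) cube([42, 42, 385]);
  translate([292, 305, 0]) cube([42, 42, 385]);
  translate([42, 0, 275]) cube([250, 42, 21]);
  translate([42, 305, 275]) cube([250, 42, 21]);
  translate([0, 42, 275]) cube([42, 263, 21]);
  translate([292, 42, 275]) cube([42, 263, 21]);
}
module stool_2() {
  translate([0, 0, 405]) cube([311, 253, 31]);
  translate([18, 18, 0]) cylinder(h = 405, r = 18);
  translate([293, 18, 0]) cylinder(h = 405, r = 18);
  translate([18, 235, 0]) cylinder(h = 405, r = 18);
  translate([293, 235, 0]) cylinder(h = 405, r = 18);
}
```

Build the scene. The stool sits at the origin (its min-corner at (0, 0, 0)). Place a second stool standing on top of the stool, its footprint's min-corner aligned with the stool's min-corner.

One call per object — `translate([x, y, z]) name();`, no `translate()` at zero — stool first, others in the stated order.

stool();
translate([0, 0, 421]) stool_2();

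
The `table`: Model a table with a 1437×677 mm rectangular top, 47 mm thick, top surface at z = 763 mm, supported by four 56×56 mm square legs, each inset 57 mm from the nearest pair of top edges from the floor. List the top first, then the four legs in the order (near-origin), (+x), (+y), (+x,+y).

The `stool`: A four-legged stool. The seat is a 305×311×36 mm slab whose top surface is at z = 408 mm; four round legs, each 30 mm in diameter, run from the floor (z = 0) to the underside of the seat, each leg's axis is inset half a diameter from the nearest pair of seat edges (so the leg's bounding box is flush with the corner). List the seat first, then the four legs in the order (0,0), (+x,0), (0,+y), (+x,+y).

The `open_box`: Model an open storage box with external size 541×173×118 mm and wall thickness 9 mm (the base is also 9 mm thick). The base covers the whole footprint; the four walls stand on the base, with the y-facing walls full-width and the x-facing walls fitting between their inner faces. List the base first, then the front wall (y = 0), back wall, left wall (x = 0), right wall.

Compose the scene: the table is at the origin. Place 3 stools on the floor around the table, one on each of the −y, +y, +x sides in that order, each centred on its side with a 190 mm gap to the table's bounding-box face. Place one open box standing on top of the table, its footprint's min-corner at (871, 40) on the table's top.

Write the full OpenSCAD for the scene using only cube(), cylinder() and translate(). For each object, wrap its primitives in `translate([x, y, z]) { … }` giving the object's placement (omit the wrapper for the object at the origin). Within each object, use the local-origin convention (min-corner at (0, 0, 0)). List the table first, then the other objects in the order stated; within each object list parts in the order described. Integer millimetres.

translate([0, 0, 716]) cube([1437, 677, 47]);
translate([57, 57, 0]) cube([56, 56, 716]);
translate([1324, 57, 0]) cube([56, 56, 716]);
translate([57, 564, 0]) cube([56, 56, 716]);
translate([1324, 564, 0]) cube([56, 56, 716]);
translate([566, -501, 0]) {
  translate([0, 0, 372]) cube([305, 311, 36]);
  translate([15, 15, 0]) cylinder(h = 372, r = 15);
  translate([290, 15, 0]) cylinder(h = 372, r = 15);
  translate([15, 296, 0]) cylinder(h = 372, r = 15);
  translate([290, 296, 0]) cylinder(h = 372, r = 15);
}
translate([566, 867, 0]) {
  translate([0, 0, 372]) cube([305, 311, 36]);
  translate([15, 15, 0]) cylinder(h = 372, r = 15);
  translate([290, 15, 0]) cylinder(h = 372, r = 15);
  translate([15, 296, 0]) cylinder(h = 372, r = 15);
  translate([290, 296, 0]) cylinder(h = 372, r = 15);
}
translate([1627, 183, 0]) {
  translate([0, 0, 372]) cube([305, 311, 36]);
  translate([15, 15, 0]) cylinder(h = 372, r = 15);
  translate([290, 15, 0]) cylinder(h = 372, r = 15);
  translate([15, 296, 0]) cylinder(h = 372, r = 15);
  translate([290, 296, 0]) cylinder(h = 372, r = 15);
}
translate([871, 40, 763]) {
  cube([541, 173, 9]);
  translate([0, 0, 9]) cube([541, 9, 109]);
  translate([0, 164, 9]) cube([541, 9, 109]);
  translate([0, 9, 9]) cube([9, 155, 109]);
  translate([532, 9, 9]) cube([9, 155, 109]);
}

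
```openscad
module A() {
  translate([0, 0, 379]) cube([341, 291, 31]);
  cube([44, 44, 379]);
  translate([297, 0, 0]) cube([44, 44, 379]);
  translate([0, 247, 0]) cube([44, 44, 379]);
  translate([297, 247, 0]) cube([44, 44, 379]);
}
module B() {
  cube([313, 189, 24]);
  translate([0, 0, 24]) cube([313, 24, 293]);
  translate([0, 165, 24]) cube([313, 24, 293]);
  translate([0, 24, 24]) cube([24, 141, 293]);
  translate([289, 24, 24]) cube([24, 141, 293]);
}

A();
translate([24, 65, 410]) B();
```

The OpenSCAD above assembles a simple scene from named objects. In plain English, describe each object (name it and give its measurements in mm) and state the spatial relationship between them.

A is a simple wooden stool: a rectangular seat 341 mm (x) by 291 mm (y), 31 mm thick, top face at z = 410 mm, on four square legs, each 44×44 mm in cross-section. The legs rest on z = 0, each flush with a corner of the seat.

B is an open-topped rectangular box: outside dimensions 313×189×317 mm, with a uniform wall and base thickness of 24 mm. The base is a full 313×189 slab on the floor; four walls sit on top of the base. The front and back walls (the −y and +y sides) span the full width; the two side walls fit between them.

The open box is on top of the stool.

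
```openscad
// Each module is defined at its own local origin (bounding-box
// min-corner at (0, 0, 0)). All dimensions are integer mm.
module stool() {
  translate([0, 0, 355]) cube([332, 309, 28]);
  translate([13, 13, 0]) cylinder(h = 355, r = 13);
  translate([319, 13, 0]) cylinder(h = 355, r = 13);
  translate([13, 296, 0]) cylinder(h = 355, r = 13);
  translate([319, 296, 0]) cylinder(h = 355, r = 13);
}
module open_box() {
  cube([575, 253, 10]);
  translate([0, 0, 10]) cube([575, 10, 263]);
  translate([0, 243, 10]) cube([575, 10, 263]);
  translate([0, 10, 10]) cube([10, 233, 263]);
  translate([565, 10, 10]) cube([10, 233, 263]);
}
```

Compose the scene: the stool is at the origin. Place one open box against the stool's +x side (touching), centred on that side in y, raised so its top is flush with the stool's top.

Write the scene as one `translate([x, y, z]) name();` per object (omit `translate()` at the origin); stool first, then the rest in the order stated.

stool();
translate([332, 28, 110]) open_box();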